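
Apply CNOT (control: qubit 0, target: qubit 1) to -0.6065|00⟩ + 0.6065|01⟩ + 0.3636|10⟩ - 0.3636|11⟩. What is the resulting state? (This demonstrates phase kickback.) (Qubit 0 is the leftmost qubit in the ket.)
-0.6065|00⟩ + 0.6065|01⟩ - 0.3636|10⟩ + 0.3636|11⟩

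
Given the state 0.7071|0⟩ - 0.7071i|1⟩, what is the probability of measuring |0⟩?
0.5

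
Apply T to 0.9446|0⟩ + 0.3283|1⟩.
0.9446|0⟩ + (0.2321 + 0.2321i)|1⟩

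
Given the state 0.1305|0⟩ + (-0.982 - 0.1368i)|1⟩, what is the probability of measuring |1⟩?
0.983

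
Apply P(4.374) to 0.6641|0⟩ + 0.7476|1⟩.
0.6641|0⟩ + (-0.2482 - 0.7052i)|1⟩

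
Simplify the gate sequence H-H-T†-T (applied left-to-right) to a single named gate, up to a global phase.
I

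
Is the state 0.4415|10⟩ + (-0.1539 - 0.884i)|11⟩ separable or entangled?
Separable

Writing the state as a|00⟩ + b|01⟩ + c|10⟩ + d|11⟩, it is a product state iff ad − bc = 0.
Here (a, b, c, d) = (0, 0, 0.4415, (-0.1539 - 0.884i)): ad − bc = (0)(-0.1539 - 0.884i) − (0)(0.4415) = 0, so the state is separable.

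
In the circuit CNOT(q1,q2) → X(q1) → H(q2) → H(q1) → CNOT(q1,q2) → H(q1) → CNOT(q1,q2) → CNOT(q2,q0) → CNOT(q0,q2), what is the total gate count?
9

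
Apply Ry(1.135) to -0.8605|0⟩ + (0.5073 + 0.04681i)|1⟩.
(-0.9983 - 0.02516i)|0⟩ + (-0.03476 + 0.03947i)|1⟩

Ry(1.135) = [[cos(θ/2), −sin(θ/2)], [sin(θ/2), cos(θ/2)]]; θ = 1.135, cos(θ/2) ≈ 0.843247, sin(θ/2) ≈ 0.537526.
With a = amp(|0⟩) = -0.8605 and b = amp(|1⟩) = (0.5073 + 0.04681i):
new amp(|0⟩) = (0.843247)·a + (-0.537526)·b = (-0.9983 - 0.02516i)
new amp(|1⟩) = (0.537526)·a + (0.843247)·b = (-0.03476 + 0.03947i)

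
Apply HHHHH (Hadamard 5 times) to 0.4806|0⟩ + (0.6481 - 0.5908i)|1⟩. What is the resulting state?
(0.7981 - 0.4178i)|0⟩ + (-0.1184 + 0.4178i)|1⟩

H² = I, so H^5 = H: a single Hadamard. With (a, b) = (0.4806, (0.6481 - 0.5908i)), H gives ((a + b)/√2, (a − b)/√2) = ((0.7981 - 0.4178i), (-0.1184 + 0.4178i)).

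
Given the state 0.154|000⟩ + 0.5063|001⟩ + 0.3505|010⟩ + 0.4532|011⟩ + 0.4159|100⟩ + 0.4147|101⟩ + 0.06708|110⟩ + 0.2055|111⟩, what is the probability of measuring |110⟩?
0.0045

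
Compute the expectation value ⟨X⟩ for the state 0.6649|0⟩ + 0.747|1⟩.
0.9934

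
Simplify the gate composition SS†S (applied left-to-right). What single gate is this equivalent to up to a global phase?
S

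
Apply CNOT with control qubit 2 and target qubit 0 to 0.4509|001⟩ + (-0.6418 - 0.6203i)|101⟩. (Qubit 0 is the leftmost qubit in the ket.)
(-0.6418 - 0.6203i)|001⟩ + 0.4509|101⟩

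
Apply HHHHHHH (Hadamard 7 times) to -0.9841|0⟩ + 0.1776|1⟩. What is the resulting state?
-0.5703|0⟩ - 0.8214|1⟩

H² = I, so H^7 = H: a single Hadamard. With (a, b) = (-0.9841, 0.1776), H gives ((a + b)/√2, (a − b)/√2) = (-0.5703, -0.8214).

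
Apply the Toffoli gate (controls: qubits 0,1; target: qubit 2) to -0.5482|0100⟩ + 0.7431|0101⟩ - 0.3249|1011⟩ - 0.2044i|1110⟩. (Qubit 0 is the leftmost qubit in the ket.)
-0.5482|0100⟩ + 0.7431|0101⟩ - 0.3249|1011⟩ - 0.2044i|1100⟩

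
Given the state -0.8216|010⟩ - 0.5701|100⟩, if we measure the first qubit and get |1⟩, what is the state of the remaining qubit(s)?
-|00⟩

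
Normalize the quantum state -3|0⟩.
-|0⟩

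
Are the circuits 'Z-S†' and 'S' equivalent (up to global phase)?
Yes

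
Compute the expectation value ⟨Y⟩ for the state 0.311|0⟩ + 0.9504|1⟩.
0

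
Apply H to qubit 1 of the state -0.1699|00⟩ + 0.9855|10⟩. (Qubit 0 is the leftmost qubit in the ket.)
-0.1201|00⟩ - 0.1201|01⟩ + 0.6969|10⟩ + 0.6969|11⟩

H on qubit 1 mixes each pair of kets that differ only in qubit 1: amplitudes (a, b) of (|…0…⟩, |…1…⟩) become ((a + b)/√2, (a − b)/√2). Kets absent from the input have amplitude 0.
(|00⟩, |01⟩): (a, b) = (-0.1699, 0) → (-0.1201, -0.1201)
(|10⟩, |11⟩): (a, b) = (0.9855, 0) → (0.6969, 0.6969)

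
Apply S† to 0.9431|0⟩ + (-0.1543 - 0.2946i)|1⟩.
0.9431|0⟩ + (-0.2946 + 0.1543i)|1⟩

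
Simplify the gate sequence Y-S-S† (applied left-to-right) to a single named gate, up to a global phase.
Y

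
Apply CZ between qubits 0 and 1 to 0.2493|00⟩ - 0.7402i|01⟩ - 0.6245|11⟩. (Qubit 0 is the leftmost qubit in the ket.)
0.2493|00⟩ - 0.7402i|01⟩ + 0.6245|11⟩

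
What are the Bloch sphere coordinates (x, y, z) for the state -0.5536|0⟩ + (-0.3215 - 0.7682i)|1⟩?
(0.356, 0.8506, -0.387)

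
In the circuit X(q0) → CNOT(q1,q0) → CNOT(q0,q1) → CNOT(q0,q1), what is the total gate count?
4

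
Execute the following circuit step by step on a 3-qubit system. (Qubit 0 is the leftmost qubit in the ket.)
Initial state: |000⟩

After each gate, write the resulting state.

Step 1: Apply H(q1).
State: 1/√2|000⟩ + 1/√2|010⟩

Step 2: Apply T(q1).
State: 1/√2|000⟩ + (1/2 + (1/2)i)|010⟩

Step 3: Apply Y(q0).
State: (1/√2)i|100⟩ + (-1/2 + (1/2)i)|110⟩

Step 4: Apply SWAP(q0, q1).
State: (1/√2)i|010⟩ + (-1/2 + (1/2)i)|110⟩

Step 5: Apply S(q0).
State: (1/√2)i|010⟩ + (-1/2 - (1/2)i)|110⟩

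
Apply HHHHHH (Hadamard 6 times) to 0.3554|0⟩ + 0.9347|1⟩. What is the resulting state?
0.3554|0⟩ + 0.9347|1⟩

H² = I, so an even number of Hadamards cancels: H^6 = I and the state is unchanged.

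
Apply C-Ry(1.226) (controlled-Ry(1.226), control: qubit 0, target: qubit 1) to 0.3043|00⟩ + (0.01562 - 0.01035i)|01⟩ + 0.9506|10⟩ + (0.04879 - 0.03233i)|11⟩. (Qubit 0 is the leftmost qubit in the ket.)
0.3043|00⟩ + (0.01562 - 0.01035i)|01⟩ + (0.7495 + 0.0186i)|10⟩ + (0.5868 - 0.02644i)|11⟩

C-Ry(1.226) leaves the control-|0⟩ kets |00⟩, |01⟩ unchanged and applies Ry(1.226) to qubit 1 on the control-|1⟩ pair (|10⟩, |11⟩).
Ry(1.226) = [[cos(θ/2), −sin(θ/2)], [sin(θ/2), cos(θ/2)]]; θ = 1.226, cos(θ/2) ≈ 0.817926, sin(θ/2) ≈ 0.575324.
With a = amp(|10⟩) = 0.9506 and b = amp(|11⟩) = (0.04879 - 0.03233i):
new amp(|10⟩) = (0.817926)·a + (-0.575324)·b = (0.7495 + 0.0186i)
new amp(|11⟩) = (0.575324)·a + (0.817926)·b = (0.5868 - 0.02644i)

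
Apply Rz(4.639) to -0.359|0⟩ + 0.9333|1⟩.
(0.2444 + 0.263i)|0⟩ + (-0.6353 + 0.6837i)|1⟩

Rz(4.639) = [[e^(−iθ/2), 0], [0, e^(iθ/2)]] with e^(±iθ/2) = cos(θ/2) ± i·sin(θ/2); θ = 4.639, cos(θ/2) ≈ -0.68069, sin(θ/2) ≈ 0.732572.
With a = amp(|0⟩) = -0.359 and b = amp(|1⟩) = 0.9333:
new amp(|0⟩) = (-0.68069 - 0.732572i)·a = (0.2444 + 0.263i)
new amp(|1⟩) = (-0.68069 + 0.732572i)·b = (-0.6353 + 0.6837i)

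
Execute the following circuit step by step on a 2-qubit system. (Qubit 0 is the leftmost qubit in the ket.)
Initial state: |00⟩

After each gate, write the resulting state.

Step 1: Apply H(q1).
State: 1/√2|00⟩ + 1/√2|01⟩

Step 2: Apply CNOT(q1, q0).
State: 1/√2|00⟩ + 1/√2|11⟩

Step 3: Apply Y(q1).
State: (1/√2)i|01⟩ - (1/√2)i|10⟩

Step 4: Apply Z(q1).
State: -(1/√2)i|01⟩ - (1/√2)i|10⟩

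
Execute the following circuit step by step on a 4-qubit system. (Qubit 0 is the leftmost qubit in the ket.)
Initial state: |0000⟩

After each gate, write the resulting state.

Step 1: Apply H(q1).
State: 1/√2|0000⟩ + 1/√2|0100⟩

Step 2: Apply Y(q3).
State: (1/√2)i|0001⟩ + (1/√2)i|0101⟩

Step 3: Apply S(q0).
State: (1/√2)i|0001⟩ + (1/√2)i|0101⟩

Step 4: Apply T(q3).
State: (-1/2 + (1/2)i)|0001⟩ + (-1/2 + (1/2)i)|0101⟩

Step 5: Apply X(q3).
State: (-1/2 + (1/2)i)|0000⟩ + (-1/2 + (1/2)i)|0100⟩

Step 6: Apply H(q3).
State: (-1/√8 + (1/√8)i)|0000⟩ + (-1/√8 + (1/√8)i)|0001⟩ + (-1/√8 + (1/√8)i)|0100⟩ + (-1/√8 + (1/√8)i)|0101⟩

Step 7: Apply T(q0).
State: (-1/√8 + (1/√8)i)|0000⟩ + (-1/√8 + (1/√8)i)|0001⟩ + (-1/√8 + (1/√8)i)|0100⟩ + (-1/√8 + (1/√8)i)|0101⟩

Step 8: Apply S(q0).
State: (-1/√8 + (1/√8)i)|0000⟩ + (-1/√8 + (1/√8)i)|0001⟩ + (-1/√8 + (1/√8)i)|0100⟩ + (-1/√8 + (1/√8)i)|0101⟩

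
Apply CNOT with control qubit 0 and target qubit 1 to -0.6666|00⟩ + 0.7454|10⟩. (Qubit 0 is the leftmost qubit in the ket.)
-0.6666|00⟩ + 0.7454|11⟩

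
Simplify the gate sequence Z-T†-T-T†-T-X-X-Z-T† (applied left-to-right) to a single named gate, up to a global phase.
T†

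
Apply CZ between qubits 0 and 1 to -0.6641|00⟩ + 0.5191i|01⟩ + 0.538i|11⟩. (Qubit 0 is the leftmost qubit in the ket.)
-0.6641|00⟩ + 0.5191i|01⟩ - 0.538i|11⟩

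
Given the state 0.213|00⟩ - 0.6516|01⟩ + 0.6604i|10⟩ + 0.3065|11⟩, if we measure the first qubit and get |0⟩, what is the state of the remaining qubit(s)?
0.3107|0⟩ - 0.9505|1⟩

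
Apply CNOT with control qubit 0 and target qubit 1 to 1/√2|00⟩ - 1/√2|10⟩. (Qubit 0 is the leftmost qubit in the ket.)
1/√2|00⟩ - 1/√2|11⟩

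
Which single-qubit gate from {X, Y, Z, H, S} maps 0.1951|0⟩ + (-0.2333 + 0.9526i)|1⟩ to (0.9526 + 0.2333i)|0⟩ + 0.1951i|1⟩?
Y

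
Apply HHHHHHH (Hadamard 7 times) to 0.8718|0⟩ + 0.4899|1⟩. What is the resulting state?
0.9629|0⟩ + 0.27|1⟩

H² = I, so H^7 = H: a single Hadamard. With (a, b) = (0.8718, 0.4899), H gives ((a + b)/√2, (a − b)/√2) = (0.9629, 0.27).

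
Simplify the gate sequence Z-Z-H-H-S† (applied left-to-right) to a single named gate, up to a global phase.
S†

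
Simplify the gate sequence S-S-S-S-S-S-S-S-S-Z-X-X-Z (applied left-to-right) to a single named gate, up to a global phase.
S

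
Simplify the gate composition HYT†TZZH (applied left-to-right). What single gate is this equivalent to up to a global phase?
Y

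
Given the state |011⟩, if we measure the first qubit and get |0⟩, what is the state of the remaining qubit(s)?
|11⟩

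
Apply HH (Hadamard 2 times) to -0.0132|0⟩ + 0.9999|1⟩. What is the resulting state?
-0.0132|0⟩ + 0.9999|1⟩

H² = I, so an even number of Hadamards cancels: H^2 = I and the state is unchanged.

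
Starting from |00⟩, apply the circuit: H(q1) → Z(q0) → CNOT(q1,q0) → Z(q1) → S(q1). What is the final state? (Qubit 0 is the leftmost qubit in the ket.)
1/√2|00⟩ - (1/√2)i|11⟩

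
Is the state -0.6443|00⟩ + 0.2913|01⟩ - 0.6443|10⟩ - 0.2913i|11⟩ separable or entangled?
Entangled

Writing the state as a|00⟩ + b|01⟩ + c|10⟩ + d|11⟩, it is a product state iff ad − bc = 0.
Here (a, b, c, d) = (-0.6443, 0.2913, -0.6443, -0.2913i): ad − bc = (-0.6443)(-0.2913i) − (0.2913)(-0.6443) = (0.1877 + 0.1877i) ≠ 0, so the state is entangled.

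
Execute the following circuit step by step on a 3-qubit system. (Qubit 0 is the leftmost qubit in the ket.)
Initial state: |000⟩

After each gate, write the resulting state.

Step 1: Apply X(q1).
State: |010⟩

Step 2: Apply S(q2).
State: |010⟩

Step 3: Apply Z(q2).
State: |010⟩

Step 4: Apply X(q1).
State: |000⟩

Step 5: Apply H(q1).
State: 1/√2|000⟩ + 1/√2|010⟩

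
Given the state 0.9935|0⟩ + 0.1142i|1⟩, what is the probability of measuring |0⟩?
0.987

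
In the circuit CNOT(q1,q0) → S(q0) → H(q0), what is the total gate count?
3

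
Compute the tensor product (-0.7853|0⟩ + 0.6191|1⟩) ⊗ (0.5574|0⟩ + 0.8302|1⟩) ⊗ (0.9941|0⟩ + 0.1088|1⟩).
-0.4351|000⟩ - 0.04762|001⟩ - 0.6481|010⟩ - 0.07093|011⟩ + 0.3431|100⟩ + 0.03755|101⟩ + 0.5109|110⟩ + 0.05592|111⟩

amp(|b₁b₂…⟩) = product of the factor amplitudes for bits b₁, b₂, …; only kets whose every factor amplitude is nonzero survive.
|000⟩: (-0.7853)(0.5574)(0.9941) = -0.4351
|001⟩: (-0.7853)(0.5574)(0.1088) = -0.04762
|010⟩: (-0.7853)(0.8302)(0.9941) = -0.6481
|011⟩: (-0.7853)(0.8302)(0.1088) = -0.07093
|100⟩: (0.6191)(0.5574)(0.9941) = 0.3431
|101⟩: (0.6191)(0.5574)(0.1088) = 0.03755
|110⟩: (0.6191)(0.8302)(0.9941) = 0.5109
|111⟩: (0.6191)(0.8302)(0.1088) = 0.05592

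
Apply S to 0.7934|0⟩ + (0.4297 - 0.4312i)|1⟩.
0.7934|0⟩ + (0.4312 + 0.4297i)|1⟩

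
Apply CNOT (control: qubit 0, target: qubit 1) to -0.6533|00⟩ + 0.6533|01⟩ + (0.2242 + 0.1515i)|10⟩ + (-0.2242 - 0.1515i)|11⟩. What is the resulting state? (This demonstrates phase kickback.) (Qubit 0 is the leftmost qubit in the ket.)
-0.6533|00⟩ + 0.6533|01⟩ + (-0.2242 - 0.1515i)|10⟩ + (0.2242 + 0.1515i)|11⟩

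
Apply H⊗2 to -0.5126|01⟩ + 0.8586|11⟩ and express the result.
0.173|00⟩ - 0.173|01⟩ - 0.6856|10⟩ + 0.6856|11⟩

H⊗2 gives amp(|y⟩) = (1/2) Σ_x (−1)^(x·y) amp(|x⟩), where x·y is the number of positions in which both x and y have a 1.
|00⟩: (-0.5126 + 0.8586)/2 = 0.173
|01⟩: (0.5126 - 0.8586)/2 = -0.173
|10⟩: (-0.5126 - 0.8586)/2 = -0.6856
|11⟩: (0.5126 + 0.8586)/2 = 0.6856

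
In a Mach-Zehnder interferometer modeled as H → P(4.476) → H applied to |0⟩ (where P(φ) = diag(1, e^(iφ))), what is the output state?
(0.3829 - 0.4861i)|0⟩ + (0.6171 + 0.4861i)|1⟩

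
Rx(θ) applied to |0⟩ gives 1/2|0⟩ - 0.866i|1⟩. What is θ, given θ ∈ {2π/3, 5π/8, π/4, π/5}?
2π/3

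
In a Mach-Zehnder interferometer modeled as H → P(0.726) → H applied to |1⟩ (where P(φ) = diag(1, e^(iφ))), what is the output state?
(0.1261 - 0.3319i)|0⟩ + (0.8739 + 0.3319i)|1⟩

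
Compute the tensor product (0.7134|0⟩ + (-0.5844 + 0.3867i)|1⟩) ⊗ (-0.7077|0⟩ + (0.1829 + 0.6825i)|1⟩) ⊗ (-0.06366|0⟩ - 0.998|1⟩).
0.03214|000⟩ + 0.5039|001⟩ + (-0.008306 - 0.031i)|010⟩ + (-0.1302 - 0.4859i)|011⟩ + (-0.02633 + 0.01742i)|100⟩ + (-0.4128 + 0.2731i)|101⟩ + (0.02361 + 0.02089i)|110⟩ + (0.3701 + 0.3275i)|111⟩

amp(|b₁b₂…⟩) = product of the factor amplitudes for bits b₁, b₂, …; only kets whose every factor amplitude is nonzero survive.
|000⟩: (0.7134)(-0.7077)(-0.06366) = 0.03214
|001⟩: (0.7134)(-0.7077)(-0.998) = 0.5039
|010⟩: (0.7134)(0.1829 + 0.6825i)(-0.06366) = (-0.008306 - 0.031i)
|011⟩: (0.7134)(0.1829 + 0.6825i)(-0.998) = (-0.1302 - 0.4859i)
|100⟩: (-0.5844 + 0.3867i)(-0.7077)(-0.06366) = (-0.02633 + 0.01742i)
|101⟩: (-0.5844 + 0.3867i)(-0.7077)(-0.998) = (-0.4128 + 0.2731i)
|110⟩: (-0.5844 + 0.3867i)(0.1829 + 0.6825i)(-0.06366) = (0.02361 + 0.02089i)
|111⟩: (-0.5844 + 0.3867i)(0.1829 + 0.6825i)(-0.998) = (0.3701 + 0.3275i)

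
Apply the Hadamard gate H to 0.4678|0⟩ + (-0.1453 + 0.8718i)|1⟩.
(0.228 + 0.6165i)|0⟩ + (0.4335 - 0.6165i)|1⟩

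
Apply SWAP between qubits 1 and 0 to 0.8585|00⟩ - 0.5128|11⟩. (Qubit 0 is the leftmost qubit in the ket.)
0.8585|00⟩ - 0.5128|11⟩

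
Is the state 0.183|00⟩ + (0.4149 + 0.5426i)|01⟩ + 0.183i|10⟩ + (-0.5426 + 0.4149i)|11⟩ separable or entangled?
Separable

Writing the state as a|00⟩ + b|01⟩ + c|10⟩ + d|11⟩, it is a product state iff ad − bc = 0.
Here (a, b, c, d) = (0.183, (0.4149 + 0.5426i), 0.183i, (-0.5426 + 0.4149i)): ad − bc = (0.183)(-0.5426 + 0.4149i) − (0.4149 + 0.5426i)(0.183i) = 0, so the state is separable.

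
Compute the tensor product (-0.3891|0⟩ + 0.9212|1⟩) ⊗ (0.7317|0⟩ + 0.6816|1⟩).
-0.2847|00⟩ - 0.2652|01⟩ + 0.674|10⟩ + 0.6279|11⟩

amp(|b₁b₂…⟩) = product of the factor amplitudes for bits b₁, b₂, …; only kets whose every factor amplitude is nonzero survive.
|00⟩: (-0.3891)(0.7317) = -0.2847
|01⟩: (-0.3891)(0.6816) = -0.2652
|10⟩: (0.9212)(0.7317) = 0.674
|11⟩: (0.9212)(0.6816) = 0.6279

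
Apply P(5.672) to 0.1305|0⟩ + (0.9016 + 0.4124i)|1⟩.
0.1305|0⟩ + (0.975 - 0.1796i)|1⟩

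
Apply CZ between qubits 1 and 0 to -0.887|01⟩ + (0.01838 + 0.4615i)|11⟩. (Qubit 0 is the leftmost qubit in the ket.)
-0.887|01⟩ + (-0.01838 - 0.4615i)|11⟩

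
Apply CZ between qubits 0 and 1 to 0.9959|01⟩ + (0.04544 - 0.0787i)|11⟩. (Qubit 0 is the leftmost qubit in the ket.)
0.9959|01⟩ + (-0.04544 + 0.0787i)|11⟩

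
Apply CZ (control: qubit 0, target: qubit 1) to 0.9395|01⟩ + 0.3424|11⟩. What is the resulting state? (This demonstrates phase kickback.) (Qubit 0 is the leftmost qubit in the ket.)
0.9395|01⟩ - 0.3424|11⟩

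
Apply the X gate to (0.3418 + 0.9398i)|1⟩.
(0.3418 + 0.9398i)|0⟩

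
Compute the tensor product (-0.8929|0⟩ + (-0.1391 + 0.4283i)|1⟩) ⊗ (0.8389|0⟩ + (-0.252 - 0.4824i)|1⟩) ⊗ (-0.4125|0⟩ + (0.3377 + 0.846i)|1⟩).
0.309|000⟩ + (-0.253 - 0.6337i)|001⟩ + (-0.09282 - 0.1777i)|010⟩ + (-0.2884 + 0.3358i)|011⟩ + (0.04814 - 0.1482i)|100⟩ + (-0.3434 + 0.02262i)|101⟩ + (-0.09969 + 0.01684i)|110⟩ + (0.1162 + 0.1907i)|111⟩

amp(|b₁b₂…⟩) = product of the factor amplitudes for bits b₁, b₂, …; only kets whose every factor amplitude is nonzero survive.
|000⟩: (-0.8929)(0.8389)(-0.4125) = 0.309
|001⟩: (-0.8929)(0.8389)(0.3377 + 0.846i) = (-0.253 - 0.6337i)
|010⟩: (-0.8929)(-0.252 - 0.4824i)(-0.4125) = (-0.09282 - 0.1777i)
|011⟩: (-0.8929)(-0.252 - 0.4824i)(0.3377 + 0.846i) = (-0.2884 + 0.3358i)
|100⟩: (-0.1391 + 0.4283i)(0.8389)(-0.4125) = (0.04814 - 0.1482i)
|101⟩: (-0.1391 + 0.4283i)(0.8389)(0.3377 + 0.846i) = (-0.3434 + 0.02262i)
|110⟩: (-0.1391 + 0.4283i)(-0.252 - 0.4824i)(-0.4125) = (-0.09969 + 0.01684i)
|111⟩: (-0.1391 + 0.4283i)(-0.252 - 0.4824i)(0.3377 + 0.846i) = (0.1162 + 0.1907i)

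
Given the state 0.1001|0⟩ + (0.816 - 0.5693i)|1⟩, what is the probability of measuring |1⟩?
0.99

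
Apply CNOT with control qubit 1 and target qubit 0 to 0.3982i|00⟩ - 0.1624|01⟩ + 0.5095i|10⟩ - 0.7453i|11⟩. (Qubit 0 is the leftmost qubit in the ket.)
0.3982i|00⟩ - 0.7453i|01⟩ + 0.5095i|10⟩ - 0.1624|11⟩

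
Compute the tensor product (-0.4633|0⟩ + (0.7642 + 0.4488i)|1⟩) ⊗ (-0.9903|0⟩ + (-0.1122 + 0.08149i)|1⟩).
0.4588|00⟩ + (0.05198 - 0.03775i)|01⟩ + (-0.7568 - 0.4444i)|10⟩ + (-0.1223 + 0.01192i)|11⟩

amp(|b₁b₂…⟩) = product of the factor amplitudes for bits b₁, b₂, …; only kets whose every factor amplitude is nonzero survive.
|00⟩: (-0.4633)(-0.9903) = 0.4588
|01⟩: (-0.4633)(-0.1122 + 0.08149i) = (0.05198 - 0.03775i)
|10⟩: (0.7642 + 0.4488i)(-0.9903) = (-0.7568 - 0.4444i)
|11⟩: (0.7642 + 0.4488i)(-0.1122 + 0.08149i) = (-0.1223 + 0.01192i)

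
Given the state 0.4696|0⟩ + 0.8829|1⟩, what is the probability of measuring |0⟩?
0.2205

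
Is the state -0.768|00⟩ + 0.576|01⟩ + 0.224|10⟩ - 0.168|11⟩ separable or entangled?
Separable

Writing the state as a|00⟩ + b|01⟩ + c|10⟩ + d|11⟩, it is a product state iff ad − bc = 0.
Here (a, b, c, d) = (-0.768, 0.576, 0.224, -0.168): ad − bc = (-0.768)(-0.168) − (0.576)(0.224) = 0, so the state is separable.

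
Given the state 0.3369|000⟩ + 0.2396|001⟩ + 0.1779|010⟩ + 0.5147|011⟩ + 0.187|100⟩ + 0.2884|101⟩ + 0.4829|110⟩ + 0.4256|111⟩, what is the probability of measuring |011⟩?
0.2649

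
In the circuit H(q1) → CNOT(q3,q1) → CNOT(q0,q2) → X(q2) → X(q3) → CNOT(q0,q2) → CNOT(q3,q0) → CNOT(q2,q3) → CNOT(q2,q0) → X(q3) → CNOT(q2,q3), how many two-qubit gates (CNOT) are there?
7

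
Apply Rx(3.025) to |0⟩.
0.05826|0⟩ - 0.9983i|1⟩

Rx(3.025) = [[cos(θ/2), −i·sin(θ/2)], [−i·sin(θ/2), cos(θ/2)]]; θ = 3.025, cos(θ/2) ≈ 0.0582633, sin(θ/2) ≈ 0.998301.
With a = amp(|0⟩) = 1 and b = amp(|1⟩) = 0:
new amp(|0⟩) = (0.0582633)·a + (-0.998301i)·b = 0.05826
new amp(|1⟩) = (-0.998301i)·a + (0.0582633)·b = -0.9983i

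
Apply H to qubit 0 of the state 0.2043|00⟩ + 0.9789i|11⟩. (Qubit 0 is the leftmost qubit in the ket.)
0.1445|00⟩ + 0.6922i|01⟩ + 0.1445|10⟩ - 0.6922i|11⟩

H on qubit 0 mixes each pair of kets that differ only in qubit 0: amplitudes (a, b) of (|…0…⟩, |…1…⟩) become ((a + b)/√2, (a − b)/√2). Kets absent from the input have amplitude 0.
(|00⟩, |10⟩): (a, b) = (0.2043, 0) → (0.1445, 0.1445)
(|01⟩, |11⟩): (a, b) = (0, 0.9789i) → (0.6922i, -0.6922i)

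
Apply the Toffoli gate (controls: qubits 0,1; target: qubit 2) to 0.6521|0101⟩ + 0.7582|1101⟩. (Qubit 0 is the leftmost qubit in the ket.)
0.6521|0101⟩ + 0.7582|1111⟩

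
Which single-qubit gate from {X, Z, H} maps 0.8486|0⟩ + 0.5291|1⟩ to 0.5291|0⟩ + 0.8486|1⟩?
X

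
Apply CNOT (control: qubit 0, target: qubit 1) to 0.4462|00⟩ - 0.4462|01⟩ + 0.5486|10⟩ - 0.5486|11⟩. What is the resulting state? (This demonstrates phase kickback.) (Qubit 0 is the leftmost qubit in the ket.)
0.4462|00⟩ - 0.4462|01⟩ - 0.5486|10⟩ + 0.5486|11⟩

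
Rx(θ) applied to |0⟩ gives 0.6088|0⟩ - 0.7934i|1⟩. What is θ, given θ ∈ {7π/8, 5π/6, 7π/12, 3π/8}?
7π/12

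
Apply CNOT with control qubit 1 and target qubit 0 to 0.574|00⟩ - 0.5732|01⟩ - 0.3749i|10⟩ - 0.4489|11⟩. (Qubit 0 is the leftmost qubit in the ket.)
0.574|00⟩ - 0.4489|01⟩ - 0.3749i|10⟩ - 0.5732|11⟩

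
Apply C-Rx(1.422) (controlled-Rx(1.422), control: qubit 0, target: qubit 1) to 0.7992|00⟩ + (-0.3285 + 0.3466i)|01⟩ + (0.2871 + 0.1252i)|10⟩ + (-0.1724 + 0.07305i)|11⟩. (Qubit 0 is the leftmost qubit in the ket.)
0.7992|00⟩ + (-0.3285 + 0.3466i)|01⟩ + (0.2652 + 0.2074i)|10⟩ + (-0.04892 - 0.132i)|11⟩

C-Rx(1.422) leaves the control-|0⟩ kets |00⟩, |01⟩ unchanged and applies Rx(1.422) to qubit 1 on the control-|1⟩ pair (|10⟩, |11⟩).
Rx(1.422) = [[cos(θ/2), −i·sin(θ/2)], [−i·sin(θ/2), cos(θ/2)]]; θ = 1.422, cos(θ/2) ≈ 0.75771, sin(θ/2) ≈ 0.652592.
With a = amp(|10⟩) = (0.2871 + 0.1252i) and b = amp(|11⟩) = (-0.1724 + 0.07305i):
new amp(|10⟩) = (0.75771)·a + (-0.652592i)·b = (0.2652 + 0.2074i)
new amp(|11⟩) = (-0.652592i)·a + (0.75771)·b = (-0.04892 - 0.132i)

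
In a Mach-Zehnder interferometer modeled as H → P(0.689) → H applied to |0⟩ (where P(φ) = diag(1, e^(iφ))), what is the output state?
(0.8859 + 0.3179i)|0⟩ + (0.1141 - 0.3179i)|1⟩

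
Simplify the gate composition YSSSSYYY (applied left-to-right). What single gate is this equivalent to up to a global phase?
I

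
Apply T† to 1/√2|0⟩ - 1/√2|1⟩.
1/√2|0⟩ + (-1/2 + (1/2)i)|1⟩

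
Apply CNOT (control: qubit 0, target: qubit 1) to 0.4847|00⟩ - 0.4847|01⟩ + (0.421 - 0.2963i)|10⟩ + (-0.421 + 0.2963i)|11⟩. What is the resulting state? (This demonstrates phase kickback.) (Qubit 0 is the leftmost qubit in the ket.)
0.4847|00⟩ - 0.4847|01⟩ + (-0.421 + 0.2963i)|10⟩ + (0.421 - 0.2963i)|11⟩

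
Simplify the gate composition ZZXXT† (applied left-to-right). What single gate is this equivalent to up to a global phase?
T†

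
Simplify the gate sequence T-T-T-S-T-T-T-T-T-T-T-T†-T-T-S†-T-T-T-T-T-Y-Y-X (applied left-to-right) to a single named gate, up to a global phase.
X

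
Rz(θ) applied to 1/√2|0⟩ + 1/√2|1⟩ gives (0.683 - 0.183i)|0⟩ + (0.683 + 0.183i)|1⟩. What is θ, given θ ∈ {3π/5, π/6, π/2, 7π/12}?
π/6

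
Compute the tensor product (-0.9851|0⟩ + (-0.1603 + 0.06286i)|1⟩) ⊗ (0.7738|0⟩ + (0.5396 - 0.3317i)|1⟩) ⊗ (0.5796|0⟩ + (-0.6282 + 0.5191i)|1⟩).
-0.4418|000⟩ + (0.4789 - 0.3957i)|001⟩ + (-0.3081 + 0.1894i)|010⟩ + (0.1643 - 0.4812i)|011⟩ + (-0.07189 + 0.02819i)|100⟩ + (0.05267 - 0.09495i)|101⟩ + (-0.03805 + 0.05048i)|110⟩ + (-0.003969 - 0.08879i)|111⟩

amp(|b₁b₂…⟩) = product of the factor amplitudes for bits b₁, b₂, …; only kets whose every factor amplitude is nonzero survive.
|000⟩: (-0.9851)(0.7738)(0.5796) = -0.4418
|001⟩: (-0.9851)(0.7738)(-0.6282 + 0.5191i) = (0.4789 - 0.3957i)
|010⟩: (-0.9851)(0.5396 - 0.3317i)(0.5796) = (-0.3081 + 0.1894i)
|011⟩: (-0.9851)(0.5396 - 0.3317i)(-0.6282 + 0.5191i) = (0.1643 - 0.4812i)
|100⟩: (-0.1603 + 0.06286i)(0.7738)(0.5796) = (-0.07189 + 0.02819i)
|101⟩: (-0.1603 + 0.06286i)(0.7738)(-0.6282 + 0.5191i) = (0.05267 - 0.09495i)
|110⟩: (-0.1603 + 0.06286i)(0.5396 - 0.3317i)(0.5796) = (-0.03805 + 0.05048i)
|111⟩: (-0.1603 + 0.06286i)(0.5396 - 0.3317i)(-0.6282 + 0.5191i) = (-0.003969 - 0.08879i)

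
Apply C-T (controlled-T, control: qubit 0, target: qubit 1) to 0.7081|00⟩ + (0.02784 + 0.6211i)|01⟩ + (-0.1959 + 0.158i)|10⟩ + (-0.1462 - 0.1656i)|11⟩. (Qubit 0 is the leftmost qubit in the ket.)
0.7081|00⟩ + (0.02784 + 0.6211i)|01⟩ + (-0.1959 + 0.158i)|10⟩ + (0.01372 - 0.2205i)|11⟩

C-T leaves the control-|0⟩ kets |00⟩, |01⟩ unchanged and applies T to qubit 1 on the control-|1⟩ pair (|10⟩, |11⟩).
T = [[1, 0], [0, (1/√2 + (1/√2)i)]].
With a = amp(|10⟩) = (-0.1959 + 0.158i) and b = amp(|11⟩) = (-0.1462 - 0.1656i):
new amp(|10⟩) = (1)·a = (-0.1959 + 0.158i)
new amp(|11⟩) = (1/√2 + (1/√2)i)·b = (0.01372 - 0.2205i)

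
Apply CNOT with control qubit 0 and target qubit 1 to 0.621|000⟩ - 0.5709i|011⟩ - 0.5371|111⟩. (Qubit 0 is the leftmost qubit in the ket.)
0.621|000⟩ - 0.5709i|011⟩ - 0.5371|101⟩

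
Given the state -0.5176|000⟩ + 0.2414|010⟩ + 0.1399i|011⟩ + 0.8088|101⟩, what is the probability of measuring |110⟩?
0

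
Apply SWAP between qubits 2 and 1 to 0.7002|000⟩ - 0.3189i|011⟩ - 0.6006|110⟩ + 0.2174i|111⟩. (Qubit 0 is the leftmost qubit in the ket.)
0.7002|000⟩ - 0.3189i|011⟩ - 0.6006|101⟩ + 0.2174i|111⟩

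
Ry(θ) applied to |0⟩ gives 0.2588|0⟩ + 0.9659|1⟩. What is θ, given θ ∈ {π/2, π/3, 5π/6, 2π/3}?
5π/6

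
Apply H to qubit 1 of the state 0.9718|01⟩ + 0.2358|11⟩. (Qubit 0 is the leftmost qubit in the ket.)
0.6872|00⟩ - 0.6872|01⟩ + 0.1667|10⟩ - 0.1667|11⟩

H on qubit 1 mixes each pair of kets that differ only in qubit 1: amplitudes (a, b) of (|…0…⟩, |…1…⟩) become ((a + b)/√2, (a − b)/√2). Kets absent from the input have amplitude 0.
(|00⟩, |01⟩): (a, b) = (0, 0.9718) → (0.6872, -0.6872)
(|10⟩, |11⟩): (a, b) = (0, 0.2358) → (0.1667, -0.1667)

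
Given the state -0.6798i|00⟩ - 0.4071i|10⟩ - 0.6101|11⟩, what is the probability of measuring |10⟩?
0.1657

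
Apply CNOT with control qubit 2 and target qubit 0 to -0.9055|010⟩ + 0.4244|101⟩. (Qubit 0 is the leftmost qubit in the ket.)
0.4244|001⟩ - 0.9055|010⟩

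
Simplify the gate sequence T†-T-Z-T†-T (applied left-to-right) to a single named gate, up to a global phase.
Z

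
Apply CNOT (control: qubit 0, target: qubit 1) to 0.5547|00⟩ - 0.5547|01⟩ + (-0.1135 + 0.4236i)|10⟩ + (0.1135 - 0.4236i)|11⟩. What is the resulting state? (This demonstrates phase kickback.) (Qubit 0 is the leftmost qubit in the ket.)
0.5547|00⟩ - 0.5547|01⟩ + (0.1135 - 0.4236i)|10⟩ + (-0.1135 + 0.4236i)|11⟩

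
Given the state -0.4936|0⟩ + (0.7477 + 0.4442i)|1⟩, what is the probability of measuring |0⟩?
0.2436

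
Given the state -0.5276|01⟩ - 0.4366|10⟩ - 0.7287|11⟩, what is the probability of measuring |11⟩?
0.531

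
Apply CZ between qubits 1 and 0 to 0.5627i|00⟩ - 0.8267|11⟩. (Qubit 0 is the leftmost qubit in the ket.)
0.5627i|00⟩ + 0.8267|11⟩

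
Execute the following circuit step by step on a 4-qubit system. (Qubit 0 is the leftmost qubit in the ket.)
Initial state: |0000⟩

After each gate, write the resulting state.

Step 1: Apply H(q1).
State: 1/√2|0000⟩ + 1/√2|0100⟩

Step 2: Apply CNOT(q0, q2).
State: 1/√2|0000⟩ + 1/√2|0100⟩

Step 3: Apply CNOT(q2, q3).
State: 1/√2|0000⟩ + 1/√2|0100⟩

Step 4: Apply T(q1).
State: 1/√2|0000⟩ + (1/2 + (1/2)i)|0100⟩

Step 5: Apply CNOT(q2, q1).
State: 1/√2|0000⟩ + (1/2 + (1/2)i)|0100⟩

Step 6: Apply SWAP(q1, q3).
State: 1/√2|0000⟩ + (1/2 + (1/2)i)|0001⟩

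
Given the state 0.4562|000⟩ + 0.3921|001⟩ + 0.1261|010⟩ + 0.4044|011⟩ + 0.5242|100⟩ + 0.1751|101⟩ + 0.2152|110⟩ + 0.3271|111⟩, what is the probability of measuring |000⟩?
0.2081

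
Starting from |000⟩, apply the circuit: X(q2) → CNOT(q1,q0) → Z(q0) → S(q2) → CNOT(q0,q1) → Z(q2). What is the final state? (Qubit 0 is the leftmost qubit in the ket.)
-i|001⟩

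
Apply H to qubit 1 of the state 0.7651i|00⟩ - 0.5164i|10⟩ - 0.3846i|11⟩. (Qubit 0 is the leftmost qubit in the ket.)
0.541i|00⟩ + 0.541i|01⟩ - 0.6371i|10⟩ - 0.0932i|11⟩

H on qubit 1 mixes each pair of kets that differ only in qubit 1: amplitudes (a, b) of (|…0…⟩, |…1…⟩) become ((a + b)/√2, (a − b)/√2). Kets absent from the input have amplitude 0.
(|00⟩, |01⟩): (a, b) = (0.7651i, 0) → (0.541i, 0.541i)
(|10⟩, |11⟩): (a, b) = (-0.5164i, -0.3846i) → (-0.6371i, -0.0932i)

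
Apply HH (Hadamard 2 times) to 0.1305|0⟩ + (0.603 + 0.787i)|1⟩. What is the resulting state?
0.1305|0⟩ + (0.603 + 0.787i)|1⟩

H² = I, so an even number of Hadamards cancels: H^2 = I and the state is unchanged.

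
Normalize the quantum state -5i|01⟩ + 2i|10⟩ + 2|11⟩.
-0.8704i|01⟩ + 0.3482i|10⟩ + 0.3482|11⟩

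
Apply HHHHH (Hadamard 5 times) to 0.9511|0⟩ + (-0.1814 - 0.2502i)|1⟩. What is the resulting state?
(0.5443 - 0.1769i)|0⟩ + (0.8008 + 0.1769i)|1⟩

H² = I, so H^5 = H: a single Hadamard. With (a, b) = (0.9511, (-0.1814 - 0.2502i)), H gives ((a + b)/√2, (a − b)/√2) = ((0.5443 - 0.1769i), (0.8008 + 0.1769i)).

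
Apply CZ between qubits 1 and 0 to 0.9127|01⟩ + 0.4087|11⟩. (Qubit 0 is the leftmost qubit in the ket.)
0.9127|01⟩ - 0.4087|11⟩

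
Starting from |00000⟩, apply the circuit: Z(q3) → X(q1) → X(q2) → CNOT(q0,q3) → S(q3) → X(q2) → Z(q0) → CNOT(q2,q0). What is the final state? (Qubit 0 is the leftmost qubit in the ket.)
|01000⟩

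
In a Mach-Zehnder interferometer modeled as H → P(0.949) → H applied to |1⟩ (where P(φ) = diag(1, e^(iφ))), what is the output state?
(0.2088 - 0.4064i)|0⟩ + (0.7912 + 0.4064i)|1⟩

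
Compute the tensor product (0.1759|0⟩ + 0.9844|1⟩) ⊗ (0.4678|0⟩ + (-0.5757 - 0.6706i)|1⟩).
0.08229|00⟩ + (-0.1013 - 0.118i)|01⟩ + 0.4605|10⟩ + (-0.5667 - 0.6601i)|11⟩

amp(|b₁b₂…⟩) = product of the factor amplitudes for bits b₁, b₂, …; only kets whose every factor amplitude is nonzero survive.
|00⟩: (0.1759)(0.4678) = 0.08229
|01⟩: (0.1759)(-0.5757 - 0.6706i) = (-0.1013 - 0.118i)
|10⟩: (0.9844)(0.4678) = 0.4605
|11⟩: (0.9844)(-0.5757 - 0.6706i) = (-0.5667 - 0.6601i)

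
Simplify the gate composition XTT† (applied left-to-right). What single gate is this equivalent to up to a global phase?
X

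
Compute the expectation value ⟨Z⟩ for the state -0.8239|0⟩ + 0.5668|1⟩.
0.3575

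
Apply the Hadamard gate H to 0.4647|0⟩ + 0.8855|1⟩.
0.9547|0⟩ - 0.2976|1⟩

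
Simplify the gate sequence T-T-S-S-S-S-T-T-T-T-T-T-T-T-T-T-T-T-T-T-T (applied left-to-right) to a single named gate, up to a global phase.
T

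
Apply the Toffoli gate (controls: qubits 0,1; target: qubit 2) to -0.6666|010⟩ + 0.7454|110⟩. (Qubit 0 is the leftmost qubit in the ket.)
-0.6666|010⟩ + 0.7454|111⟩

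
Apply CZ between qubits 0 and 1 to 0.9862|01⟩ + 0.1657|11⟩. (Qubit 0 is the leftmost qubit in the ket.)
0.9862|01⟩ - 0.1657|11⟩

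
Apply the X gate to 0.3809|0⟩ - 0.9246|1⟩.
-0.9246|0⟩ + 0.3809|1⟩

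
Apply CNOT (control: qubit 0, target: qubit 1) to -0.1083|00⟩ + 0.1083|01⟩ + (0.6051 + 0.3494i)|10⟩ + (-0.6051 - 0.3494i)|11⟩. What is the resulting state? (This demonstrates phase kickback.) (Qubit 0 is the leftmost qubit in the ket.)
-0.1083|00⟩ + 0.1083|01⟩ + (-0.6051 - 0.3494i)|10⟩ + (0.6051 + 0.3494i)|11⟩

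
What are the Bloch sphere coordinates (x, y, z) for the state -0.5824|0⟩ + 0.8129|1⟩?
(-0.9469, 0, -0.3216)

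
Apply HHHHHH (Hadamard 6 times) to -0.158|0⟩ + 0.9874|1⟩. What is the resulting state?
-0.158|0⟩ + 0.9874|1⟩

H² = I, so an even number of Hadamards cancels: H^6 = I and the state is unchanged.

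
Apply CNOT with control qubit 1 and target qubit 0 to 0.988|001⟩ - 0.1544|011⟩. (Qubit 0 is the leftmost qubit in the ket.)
0.988|001⟩ - 0.1544|111⟩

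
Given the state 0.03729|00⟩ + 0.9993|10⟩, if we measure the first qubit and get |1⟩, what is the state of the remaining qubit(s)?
|0⟩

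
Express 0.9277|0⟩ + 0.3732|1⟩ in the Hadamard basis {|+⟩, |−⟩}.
0.9199|+⟩ + 0.3921|−⟩

With |ψ⟩ = α|0⟩ + β|1⟩, the Hadamard-basis coefficients are ⟨+|ψ⟩ = (α + β)/√2 and ⟨−|ψ⟩ = (α − β)/√2.
Here α = 0.9277, β = 0.3732: (α + β)/√2 = 0.9199, (α − β)/√2 = 0.3921.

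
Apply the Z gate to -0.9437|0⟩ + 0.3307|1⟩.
-0.9437|0⟩ - 0.3307|1⟩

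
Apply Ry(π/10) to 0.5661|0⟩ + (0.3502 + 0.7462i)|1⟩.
(0.5043 - 0.1167i)|0⟩ + (0.4344 + 0.737i)|1⟩

Ry(π/10) = [[cos(θ/2), −sin(θ/2)], [sin(θ/2), cos(θ/2)]]; θ = π/10, cos(θ/2) ≈ 0.987688, sin(θ/2) ≈ 0.156434.
With a = amp(|0⟩) = 0.5661 and b = amp(|1⟩) = (0.3502 + 0.7462i):
new amp(|0⟩) = (0.987688)·a + (-0.156434)·b = (0.5043 - 0.1167i)
new amp(|1⟩) = (0.156434)·a + (0.987688)·b = (0.4344 + 0.737i)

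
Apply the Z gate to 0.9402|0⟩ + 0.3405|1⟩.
0.9402|0⟩ - 0.3405|1⟩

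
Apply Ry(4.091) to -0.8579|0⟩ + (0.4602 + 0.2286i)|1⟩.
(-0.01719 - 0.2033i)|0⟩ + (-0.9734 - 0.1045i)|1⟩

Ry(4.091) = [[cos(θ/2), −sin(θ/2)], [sin(θ/2), cos(θ/2)]]; θ = 4.091, cos(θ/2) ≈ -0.457075, sin(θ/2) ≈ 0.889428.
With a = amp(|0⟩) = -0.8579 and b = amp(|1⟩) = (0.4602 + 0.2286i):
new amp(|0⟩) = (-0.457075)·a + (-0.889428)·b = (-0.01719 - 0.2033i)
new amp(|1⟩) = (0.889428)·a + (-0.457075)·b = (-0.9734 - 0.1045i)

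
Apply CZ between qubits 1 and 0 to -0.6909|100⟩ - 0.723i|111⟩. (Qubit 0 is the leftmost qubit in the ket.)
-0.6909|100⟩ + 0.723i|111⟩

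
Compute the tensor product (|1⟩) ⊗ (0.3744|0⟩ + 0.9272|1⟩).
0.3744|10⟩ + 0.9272|11⟩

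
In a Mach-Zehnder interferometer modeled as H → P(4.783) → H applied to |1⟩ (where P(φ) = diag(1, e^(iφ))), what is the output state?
(0.4647 + 0.4988i)|0⟩ + (0.5353 - 0.4988i)|1⟩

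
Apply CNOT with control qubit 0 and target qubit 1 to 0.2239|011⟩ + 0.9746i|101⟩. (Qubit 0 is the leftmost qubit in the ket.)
0.2239|011⟩ + 0.9746i|111⟩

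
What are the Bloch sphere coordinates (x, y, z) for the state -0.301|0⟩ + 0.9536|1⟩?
(-0.5741, 0, -0.8188)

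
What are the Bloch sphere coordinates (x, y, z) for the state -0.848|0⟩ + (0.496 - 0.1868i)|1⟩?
(-0.8412, 0.3168, 0.4382)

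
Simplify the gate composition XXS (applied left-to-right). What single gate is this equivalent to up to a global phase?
S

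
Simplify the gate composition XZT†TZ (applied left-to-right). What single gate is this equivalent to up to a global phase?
X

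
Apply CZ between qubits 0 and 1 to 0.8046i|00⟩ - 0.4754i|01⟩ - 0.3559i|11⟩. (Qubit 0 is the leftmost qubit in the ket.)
0.8046i|00⟩ - 0.4754i|01⟩ + 0.3559i|11⟩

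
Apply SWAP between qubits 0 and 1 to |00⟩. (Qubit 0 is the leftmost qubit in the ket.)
|00⟩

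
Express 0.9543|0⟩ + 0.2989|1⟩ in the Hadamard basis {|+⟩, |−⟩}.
0.8861|+⟩ + 0.4634|−⟩

With |ψ⟩ = α|0⟩ + β|1⟩, the Hadamard-basis coefficients are ⟨+|ψ⟩ = (α + β)/√2 and ⟨−|ψ⟩ = (α − β)/√2.
Here α = 0.9543, β = 0.2989: (α + β)/√2 = 0.8861, (α − β)/√2 = 0.4634.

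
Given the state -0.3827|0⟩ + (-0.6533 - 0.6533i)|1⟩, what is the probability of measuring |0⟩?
0.1465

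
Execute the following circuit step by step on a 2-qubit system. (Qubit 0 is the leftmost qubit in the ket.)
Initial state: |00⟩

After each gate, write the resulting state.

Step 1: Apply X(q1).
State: |01⟩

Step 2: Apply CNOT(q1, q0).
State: |11⟩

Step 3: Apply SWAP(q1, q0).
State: |11⟩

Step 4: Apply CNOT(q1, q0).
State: |01⟩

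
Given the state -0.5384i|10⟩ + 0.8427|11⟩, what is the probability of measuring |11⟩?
0.7101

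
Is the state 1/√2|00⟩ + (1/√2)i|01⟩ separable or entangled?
Separable

Writing the state as a|00⟩ + b|01⟩ + c|10⟩ + d|11⟩, it is a product state iff ad − bc = 0.
Here (a, b, c, d) = (1/√2, (1/√2)i, 0, 0): ad − bc = (1/√2)(0) − ((1/√2)i)(0) = 0, so the state is separable.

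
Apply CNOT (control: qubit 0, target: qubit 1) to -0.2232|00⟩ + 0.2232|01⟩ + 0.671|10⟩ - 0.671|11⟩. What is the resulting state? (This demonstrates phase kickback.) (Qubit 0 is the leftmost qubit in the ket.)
-0.2232|00⟩ + 0.2232|01⟩ - 0.671|10⟩ + 0.671|11⟩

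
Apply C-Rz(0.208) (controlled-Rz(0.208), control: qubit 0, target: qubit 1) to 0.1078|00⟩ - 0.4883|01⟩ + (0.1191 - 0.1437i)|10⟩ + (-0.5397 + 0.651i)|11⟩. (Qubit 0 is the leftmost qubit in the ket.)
0.1078|00⟩ - 0.4883|01⟩ + (0.1035 - 0.1553i)|10⟩ + (-0.6044 + 0.5915i)|11⟩

C-Rz(0.208) leaves the control-|0⟩ kets |00⟩, |01⟩ unchanged and applies Rz(0.208) to qubit 1 on the control-|1⟩ pair (|10⟩, |11⟩).
Rz(0.208) = [[e^(−iθ/2), 0], [0, e^(iθ/2)]] with e^(±iθ/2) = cos(θ/2) ± i·sin(θ/2); θ = 0.208, cos(θ/2) ≈ 0.994597, sin(θ/2) ≈ 0.103813.
With a = amp(|10⟩) = (0.1191 - 0.1437i) and b = amp(|11⟩) = (-0.5397 + 0.651i):
new amp(|10⟩) = (0.994597 - 0.103813i)·a = (0.1035 - 0.1553i)
new amp(|11⟩) = (0.994597 + 0.103813i)·b = (-0.6044 + 0.5915i)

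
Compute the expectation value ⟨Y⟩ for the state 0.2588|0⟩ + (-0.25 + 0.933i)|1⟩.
0.4829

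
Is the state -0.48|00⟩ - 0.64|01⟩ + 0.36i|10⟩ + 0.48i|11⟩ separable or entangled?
Separable

Writing the state as a|00⟩ + b|01⟩ + c|10⟩ + d|11⟩, it is a product state iff ad − bc = 0.
Here (a, b, c, d) = (-0.48, -0.64, 0.36i, 0.48i): ad − bc = (-0.48)(0.48i) − (-0.64)(0.36i) = 0, so the state is separable.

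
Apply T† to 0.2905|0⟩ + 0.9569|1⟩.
0.2905|0⟩ + (0.6766 - 0.6766i)|1⟩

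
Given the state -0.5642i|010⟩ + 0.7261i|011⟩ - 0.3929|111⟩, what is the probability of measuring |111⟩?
0.1544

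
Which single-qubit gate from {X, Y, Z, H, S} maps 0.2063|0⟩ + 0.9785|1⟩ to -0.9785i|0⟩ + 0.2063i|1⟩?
Y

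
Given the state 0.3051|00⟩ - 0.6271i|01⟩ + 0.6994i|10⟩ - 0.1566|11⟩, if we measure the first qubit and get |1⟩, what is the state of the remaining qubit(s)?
0.9758i|0⟩ - 0.2185|1⟩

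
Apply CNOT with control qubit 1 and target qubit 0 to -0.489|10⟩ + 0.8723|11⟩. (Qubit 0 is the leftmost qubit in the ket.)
0.8723|01⟩ - 0.489|10⟩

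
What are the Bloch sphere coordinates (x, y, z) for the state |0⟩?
(0, 0, 1)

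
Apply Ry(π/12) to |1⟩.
-0.1305|0⟩ + 0.9914|1⟩

Ry(π/12) = [[cos(θ/2), −sin(θ/2)], [sin(θ/2), cos(θ/2)]]; θ = π/12, cos(θ/2) ≈ 0.991445, sin(θ/2) ≈ 0.130526.
With a = amp(|0⟩) = 0 and b = amp(|1⟩) = 1:
new amp(|0⟩) = (0.991445)·a + (-0.130526)·b = -0.1305
new amp(|1⟩) = (0.130526)·a + (0.991445)·b = 0.9914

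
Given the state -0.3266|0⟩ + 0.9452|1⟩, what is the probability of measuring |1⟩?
0.8934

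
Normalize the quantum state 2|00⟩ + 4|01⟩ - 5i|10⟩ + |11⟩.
0.2949|00⟩ + 0.5898|01⟩ - 0.7372i|10⟩ + 0.1474|11⟩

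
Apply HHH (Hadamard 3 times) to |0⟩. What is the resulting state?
1/√2|0⟩ + 1/√2|1⟩

H² = I, so H^3 = H: a single Hadamard. With (a, b) = (1, 0), H gives ((a + b)/√2, (a − b)/√2) = (1/√2, 1/√2).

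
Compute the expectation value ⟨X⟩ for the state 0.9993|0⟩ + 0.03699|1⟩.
0.07393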